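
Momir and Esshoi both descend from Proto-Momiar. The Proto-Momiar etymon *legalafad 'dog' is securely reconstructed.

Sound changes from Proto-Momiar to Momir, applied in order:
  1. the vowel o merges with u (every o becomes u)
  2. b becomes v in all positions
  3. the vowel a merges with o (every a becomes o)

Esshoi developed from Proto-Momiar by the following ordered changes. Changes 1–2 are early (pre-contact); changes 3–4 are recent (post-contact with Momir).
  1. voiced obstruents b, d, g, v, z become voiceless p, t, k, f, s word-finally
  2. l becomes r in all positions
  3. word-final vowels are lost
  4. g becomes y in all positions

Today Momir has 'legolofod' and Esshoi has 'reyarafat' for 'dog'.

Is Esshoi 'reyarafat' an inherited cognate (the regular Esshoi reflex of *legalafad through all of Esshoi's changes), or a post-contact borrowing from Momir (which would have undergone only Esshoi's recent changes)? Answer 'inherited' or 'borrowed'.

If inherited, *legalafad would pass through all of Esshoi's changes:
Esshoi: *legalafad > legalafat > regarafat > reyarafat  (by final devoicing, unconditioned shift, unconditioned shift)
If borrowed from Momir 'legolofod' after the early changes, it would undergo only the recent ones:
  rule 3 (apocope): no change (legolofod)
  rule 4 (unconditioned shift): legolofod → leyolofod
  ⇒ as a loan: leyolofod
Esshoi 'reyarafat' matches the inherited outcome exactly, so it is an inherited cognate, not a loan.

inherited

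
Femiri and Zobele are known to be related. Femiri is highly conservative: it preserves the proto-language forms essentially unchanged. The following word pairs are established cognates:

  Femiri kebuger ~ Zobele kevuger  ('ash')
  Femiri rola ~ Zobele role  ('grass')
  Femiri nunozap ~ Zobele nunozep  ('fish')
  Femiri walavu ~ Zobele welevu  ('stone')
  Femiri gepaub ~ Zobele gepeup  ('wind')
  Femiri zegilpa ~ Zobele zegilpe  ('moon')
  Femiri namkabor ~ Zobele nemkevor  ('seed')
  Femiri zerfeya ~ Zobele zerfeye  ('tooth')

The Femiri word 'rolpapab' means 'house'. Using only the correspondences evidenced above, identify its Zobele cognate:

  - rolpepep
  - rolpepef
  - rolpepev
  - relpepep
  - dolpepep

rolpepep

nunozap ~ nunozep — Femiri a corresponds to Zobele e after a consonant, before a labial obstruent.
namkabor ~ nemkevor — Femiri a corresponds to Zobele e after a consonant, before a labial obstruent.
gepaub ~ gepeup — Femiri b corresponds to Zobele p word-finally.
Applying these to Femiri 'rolpapab':
  rolpapab → rolpepab   (a→e after a consonant, before a labial obstruent)
  rolpepab → rolpepeb   (a→e after a consonant, before a labial obstruent)
  rolpepeb → rolpepep   (b→p word-finally)
So the Zobele cognate is 'rolpepep'.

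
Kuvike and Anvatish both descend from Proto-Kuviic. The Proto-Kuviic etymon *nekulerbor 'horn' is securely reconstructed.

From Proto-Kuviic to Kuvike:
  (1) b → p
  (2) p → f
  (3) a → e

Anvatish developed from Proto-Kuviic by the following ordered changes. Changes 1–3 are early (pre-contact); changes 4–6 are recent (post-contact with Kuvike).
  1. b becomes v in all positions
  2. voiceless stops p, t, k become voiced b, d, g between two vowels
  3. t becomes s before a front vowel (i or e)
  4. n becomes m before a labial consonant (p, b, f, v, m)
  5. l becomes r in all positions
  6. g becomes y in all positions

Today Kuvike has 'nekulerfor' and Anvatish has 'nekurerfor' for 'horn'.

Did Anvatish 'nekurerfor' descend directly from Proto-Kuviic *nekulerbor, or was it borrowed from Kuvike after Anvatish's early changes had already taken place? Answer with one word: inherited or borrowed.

If inherited, *nekulerbor would pass through all of Anvatish's changes:
Anvatish: *nekulerbor
  nekulerbor → nekulervor   [unconditioned shift]
  nekulervor → negulervor   [intervocalic voicing]
  negulervor (rule 3 does not apply)
  negulervor (rule 4 does not apply)
  negulervor → negurervor   [unconditioned shift]
  negurervor → neyurervor   [unconditioned shift]
  giving Anvatish neyurervor.
If borrowed from Kuvike 'nekulerfor' after the early changes, it would undergo only the recent ones:
  rule 4 (nasal place assimilation): no change (nekulerfor)
  rule 5 (unconditioned shift): nekulerfor → nekurerfor
  rule 6 (unconditioned shift): no change (nekurerfor)
  ⇒ as a loan: nekurerfor
Anvatish 'nekurerfor' matches the loan outcome 'nekurerfor', not the inherited 'neyurervor' — it skipped the early Anvatish changes, so it was borrowed from Kuvike.

borrowed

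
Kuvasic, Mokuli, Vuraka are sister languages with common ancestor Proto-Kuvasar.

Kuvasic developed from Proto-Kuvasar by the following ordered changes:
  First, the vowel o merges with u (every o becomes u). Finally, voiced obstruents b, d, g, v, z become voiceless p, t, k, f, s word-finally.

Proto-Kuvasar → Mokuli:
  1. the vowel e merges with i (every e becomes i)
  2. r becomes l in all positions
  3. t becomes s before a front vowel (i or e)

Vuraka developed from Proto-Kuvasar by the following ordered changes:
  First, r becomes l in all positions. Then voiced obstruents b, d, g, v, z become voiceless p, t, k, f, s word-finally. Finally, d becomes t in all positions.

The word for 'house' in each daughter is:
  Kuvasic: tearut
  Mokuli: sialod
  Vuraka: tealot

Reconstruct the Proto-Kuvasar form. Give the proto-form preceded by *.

*tearod

Position 6: Kuvasic has t, Mokuli has d, Vuraka has t. Mokuli preserves d here (none of its changes turn any other segment into d), so the proto-segment is *d.
Position 2: Kuvasic has e, Mokuli has i, Vuraka has e. Kuvasic preserves e here (none of its changes turn any other segment into e), so the proto-segment is *e.
Verify the candidate proto-form against each daughter:
Kuvasic: start from *tearod.
  rule 1 (vowel merger): tearod → tearud
  rule 2 (final devoicing): tearud → tearut
  ⇒ Kuvasic tearut
Mokuli: start from *tearod.
  rule 1 (vowel merger): tearod → tiarod
  rule 2 (unconditioned shift): tiarod → tialod
  rule 3 (palatalisation): tialod → sialod
  ⇒ Mokuli sialod
Vuraka: start from *tearod.
  rule 1 (unconditioned shift): tearod → tealod
  rule 2 (final devoicing): tealod → tealot
  rule 3: no change — tealot
  ⇒ Vuraka tealot
Only *tearod yields all of Kuvasic tearut, Mokuli sialod, Vuraka tealot.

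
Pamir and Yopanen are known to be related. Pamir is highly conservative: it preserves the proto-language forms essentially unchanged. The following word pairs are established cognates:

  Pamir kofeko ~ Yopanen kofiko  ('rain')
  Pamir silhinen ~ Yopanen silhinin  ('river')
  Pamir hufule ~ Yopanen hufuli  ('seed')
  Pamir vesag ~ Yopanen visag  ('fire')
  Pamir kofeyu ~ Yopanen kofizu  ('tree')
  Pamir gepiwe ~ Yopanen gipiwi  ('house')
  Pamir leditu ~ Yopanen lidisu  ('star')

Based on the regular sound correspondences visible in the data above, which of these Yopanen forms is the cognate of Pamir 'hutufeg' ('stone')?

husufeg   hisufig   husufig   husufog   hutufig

leditu ~ lidisu — Pamir t corresponds to Yopanen s between vowels (before a back vowel).
kofeko ~ kofiko, vesag ~ visag — Pamir e corresponds to Yopanen i after a consonant, before a consonant other than r, m, n, p, b, f, v.
Applying these to Pamir 'hutufeg':
  hutufeg → husufeg   (t→s between vowels (before a back vowel))
  husufeg → husufig   (e→i after a consonant, before a consonant other than r, m, n, p, b, f, v)
So the Yopanen cognate is 'husufig'.

husufig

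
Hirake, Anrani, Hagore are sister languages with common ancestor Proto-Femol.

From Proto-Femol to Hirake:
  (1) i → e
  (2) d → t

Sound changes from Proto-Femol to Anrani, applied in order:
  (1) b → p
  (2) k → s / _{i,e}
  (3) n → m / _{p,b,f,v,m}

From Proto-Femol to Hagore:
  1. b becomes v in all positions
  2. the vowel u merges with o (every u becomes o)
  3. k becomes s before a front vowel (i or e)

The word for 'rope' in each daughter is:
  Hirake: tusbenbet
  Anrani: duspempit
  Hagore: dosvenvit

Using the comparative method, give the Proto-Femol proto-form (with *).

Position 2: Hirake has u, Anrani has u, Hagore has o. Hirake preserves u here (none of its changes turn any other segment into u), so the proto-segment is *u.
Position 1: Hirake has t, Anrani has d, Hagore has d. Anrani preserves d here (none of its changes turn any other segment into d), so the proto-segment is *d.
Position 6: Hirake has n, Anrani has m, Hagore has n. Hirake preserves n here (none of its changes turn any other segment into n), so the proto-segment is *n.
This points to *dusbenbit. Verify forward in each daughter:
Hirake: start from *dusbenbit.
  rule 1 (vowel merger): dusbenbit → dusbenbet
  rule 2 (unconditioned shift): dusbenbet → tusbenbet
  ⇒ Hirake tusbenbet
Anrani: *dusbenbit > duspenpit > duspempit  (by unconditioned shift, nasal place assimilation)
Hagore: *dusbenbit
  dusbenbit → dusvenvit   [unconditioned shift]
  dusvenvit → dosvenvit   [vowel merger]
  dosvenvit (rule 3 does not apply)
  giving Hagore dosvenvit.
No other proto-form is consistent with every reflex, so the reconstruction is *dusbenbit.

*dusbenbit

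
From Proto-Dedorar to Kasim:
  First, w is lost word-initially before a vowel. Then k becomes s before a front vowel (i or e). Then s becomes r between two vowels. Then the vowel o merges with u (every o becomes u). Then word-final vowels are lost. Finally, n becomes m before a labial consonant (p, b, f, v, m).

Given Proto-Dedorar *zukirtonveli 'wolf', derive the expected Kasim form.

Kasim: *zukirtonveli > zusirtonveli > zurirtonveli > zurirtunveli > zurirtunvel > zurirtumvel  (by palatalisation, rhotacism, vowel merger, apocope, nasal place assimilation)

zurirtumvel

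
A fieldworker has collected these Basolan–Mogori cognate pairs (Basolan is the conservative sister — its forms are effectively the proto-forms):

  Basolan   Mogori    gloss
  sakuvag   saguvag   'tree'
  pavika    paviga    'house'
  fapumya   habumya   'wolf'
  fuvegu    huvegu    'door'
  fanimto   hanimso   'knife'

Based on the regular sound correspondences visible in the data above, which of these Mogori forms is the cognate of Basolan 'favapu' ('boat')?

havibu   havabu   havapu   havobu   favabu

fapumya ~ habumya, fanimto ~ hanimso — Basolan f corresponds to Mogori h word-initially before a back vowel.
fapumya ~ habumya — Basolan p corresponds to Mogori b between vowels (before a back vowel).
Applying these to Basolan 'favapu':
  favapu → havapu   (f→h word-initially before a back vowel)
  havapu → havabu   (p→b between vowels (before a back vowel))
So the Mogori cognate is 'havabu'.

havabu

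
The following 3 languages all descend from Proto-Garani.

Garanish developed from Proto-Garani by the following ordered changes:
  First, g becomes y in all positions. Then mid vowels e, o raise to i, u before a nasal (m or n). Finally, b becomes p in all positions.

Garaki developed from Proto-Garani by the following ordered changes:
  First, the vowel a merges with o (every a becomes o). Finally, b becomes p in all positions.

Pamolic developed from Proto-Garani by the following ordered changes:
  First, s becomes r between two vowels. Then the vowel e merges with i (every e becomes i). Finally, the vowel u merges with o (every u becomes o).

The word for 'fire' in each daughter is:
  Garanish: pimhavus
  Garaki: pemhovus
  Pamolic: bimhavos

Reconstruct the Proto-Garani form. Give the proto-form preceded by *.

*bemhavus

Position 5: Garanish has a, Garaki has o, Pamolic has a. Garanish preserves a here (none of its changes turn any other segment into a), so the proto-segment is *a.
Position 1: Garanish has p, Garaki has p, Pamolic has b. Pamolic preserves b here (none of its changes turn any other segment into b), so the proto-segment is *b.
Position 2: Garanish has i, Garaki has e, Pamolic has i. Garaki preserves e here (none of its changes turn any other segment into e), so the proto-segment is *e.
Verify the candidate proto-form against each daughter:
Garanish: *bemhavus
  bemhavus (rule 1 does not apply)
  bemhavus → bimhavus   [pre-nasal raising]
  bimhavus → pimhavus   [unconditioned shift]
  giving Garanish pimhavus.
Garaki: *bemhavus > bemhovus > pemhovus  (by vowel merger, unconditioned shift)
Pamolic: start from *bemhavus.
  rule 1: no change — bemhavus
  rule 2 (vowel merger): bemhavus → bimhavus
  rule 3 (vowel merger): bimhavus → bimhavos
  ⇒ Pamolic bimhavos
Only *bemhavus yields all of Garanish pimhavus, Garaki pemhovus, Pamolic bimhavos.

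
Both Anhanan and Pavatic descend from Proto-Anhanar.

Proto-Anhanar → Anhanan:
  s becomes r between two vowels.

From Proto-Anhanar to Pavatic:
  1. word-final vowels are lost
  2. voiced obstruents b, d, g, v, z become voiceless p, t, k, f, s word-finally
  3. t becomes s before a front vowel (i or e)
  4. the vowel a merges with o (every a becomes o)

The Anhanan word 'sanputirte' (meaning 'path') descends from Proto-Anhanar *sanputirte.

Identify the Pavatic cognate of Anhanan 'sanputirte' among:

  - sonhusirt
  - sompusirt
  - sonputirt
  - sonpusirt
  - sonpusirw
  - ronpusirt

sonpusirt

Pavatic: *sanputirte
  sanputirte → sanputirt   [apocope]
  sanputirt (rule 2 does not apply)
  sanputirt → sanpusirt   [palatalisation]
  sanpusirt → sonpusirt   [vowel merger]
  giving Pavatic sonpusirt.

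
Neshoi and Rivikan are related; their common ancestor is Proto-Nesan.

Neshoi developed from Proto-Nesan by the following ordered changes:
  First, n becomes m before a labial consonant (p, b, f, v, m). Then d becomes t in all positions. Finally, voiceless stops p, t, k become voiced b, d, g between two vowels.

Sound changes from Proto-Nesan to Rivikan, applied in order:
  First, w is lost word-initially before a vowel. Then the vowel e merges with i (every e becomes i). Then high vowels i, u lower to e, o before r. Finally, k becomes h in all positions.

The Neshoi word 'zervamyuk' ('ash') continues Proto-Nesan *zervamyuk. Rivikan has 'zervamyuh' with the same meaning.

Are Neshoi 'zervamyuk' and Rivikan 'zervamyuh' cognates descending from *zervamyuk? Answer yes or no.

yes

Derive the expected Rivikan reflex of *zervamyuk:
Rivikan: start from *zervamyuk.
  rule 1: no change — zervamyuk
  rule 2 (vowel merger): zervamyuk → zirvamyuk
  rule 3 (pre-rhotic lowering): zirvamyuk → zervamyuk
  rule 4 (unconditioned shift): zervamyuk → zervamyuh
  ⇒ Rivikan zervamyuh
Rivikan 'zervamyuh' matches the regular reflex exactly, so the pair is cognate.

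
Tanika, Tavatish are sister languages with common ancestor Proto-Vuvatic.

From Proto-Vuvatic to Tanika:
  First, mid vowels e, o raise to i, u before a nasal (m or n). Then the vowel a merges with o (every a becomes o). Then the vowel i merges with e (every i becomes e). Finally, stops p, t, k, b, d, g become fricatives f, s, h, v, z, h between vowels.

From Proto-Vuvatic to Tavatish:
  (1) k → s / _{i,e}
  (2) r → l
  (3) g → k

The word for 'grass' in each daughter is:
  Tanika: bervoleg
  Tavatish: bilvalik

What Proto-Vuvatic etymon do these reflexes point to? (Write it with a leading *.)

Position 3: Tanika has r, Tavatish has l. Tanika preserves r here (none of its changes turn any other segment into r), so the proto-segment is *r.
Position 7: Tanika has e, Tavatish has i. Tavatish preserves i here (none of its changes turn any other segment into i), so the proto-segment is *i.
This points to *birvalig. Verify forward in each daughter:
Tanika: start from *birvalig.
  rule 1: no change — birvalig
  rule 2 (vowel merger): birvalig → birvolig
  rule 3 (vowel merger): birvolig → bervoleg
  rule 4: no change — bervoleg
  ⇒ Tanika bervoleg
Tavatish: start from *birvalig.
  rule 1: no change — birvalig
  rule 2 (unconditioned shift): birvalig → bilvalig
  rule 3 (unconditioned shift): bilvalig → bilvalik
  ⇒ Tavatish bilvalik
*birvalig is the unique common source.

*birvalig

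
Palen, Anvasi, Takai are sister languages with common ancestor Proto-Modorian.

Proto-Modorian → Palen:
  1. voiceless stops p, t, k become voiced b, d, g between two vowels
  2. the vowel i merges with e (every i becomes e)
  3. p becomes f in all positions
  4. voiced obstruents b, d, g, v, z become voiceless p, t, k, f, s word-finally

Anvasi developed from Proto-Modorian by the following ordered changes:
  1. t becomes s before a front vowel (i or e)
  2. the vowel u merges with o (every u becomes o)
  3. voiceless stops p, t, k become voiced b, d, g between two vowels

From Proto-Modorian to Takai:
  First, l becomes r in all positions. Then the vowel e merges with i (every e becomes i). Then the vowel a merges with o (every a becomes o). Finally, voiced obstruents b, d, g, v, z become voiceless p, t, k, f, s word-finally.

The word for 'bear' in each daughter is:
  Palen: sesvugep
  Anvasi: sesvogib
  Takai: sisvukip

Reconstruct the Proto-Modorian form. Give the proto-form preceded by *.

*sesvukib

Position 7: Palen has e, Anvasi has i, Takai has i. Anvasi preserves i here (none of its changes turn any other segment into i), so the proto-segment is *i.
Position 6: Palen has g, Anvasi has g, Takai has k. Taking the neighbouring segments as reconstructed: Palen g could go back to *k or *g; Anvasi g could go back to *k or *g; Takai k can only go back to *k — the one source consistent with every daughter is *k.
This points to *sesvukib. Verify forward in each daughter:
Palen: *sesvukib
  sesvukib → sesvugib   [intervocalic voicing]
  sesvugib → sesvugeb   [vowel merger]
  sesvugeb (rule 3 does not apply)
  sesvugeb → sesvugep   [final devoicing]
  giving Palen sesvugep.
Anvasi: *sesvukib > sesvokib > sesvogib  (by vowel merger, intervocalic voicing)
Takai: *sesvukib
  sesvukib (rule 1 does not apply)
  sesvukib → sisvukib   [vowel merger]
  sisvukib (rule 3 does not apply)
  sisvukib → sisvukip   [final devoicing]
  giving Takai sisvukip.
Only *sesvukib yields all of Palen sesvugep, Anvasi sesvogib, Takai sisvukip.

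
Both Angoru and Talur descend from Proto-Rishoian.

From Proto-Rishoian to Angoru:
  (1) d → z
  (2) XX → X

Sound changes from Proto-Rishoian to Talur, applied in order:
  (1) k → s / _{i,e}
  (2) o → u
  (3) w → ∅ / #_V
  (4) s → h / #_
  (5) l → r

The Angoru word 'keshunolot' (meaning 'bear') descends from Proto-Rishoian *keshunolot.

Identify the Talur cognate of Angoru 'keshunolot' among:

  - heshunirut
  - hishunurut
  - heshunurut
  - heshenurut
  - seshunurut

Talur: start from *keshunolot.
  rule 1 (palatalisation): keshunolot → seshunolot
  rule 2 (vowel merger): seshunolot → seshunulut
  rule 3: no change — seshunulut
  rule 4 (debuccalisation): seshunulut → heshunulut
  rule 5 (unconditioned shift): heshunulut → heshunurut
  ⇒ Talur heshunurut
The other candidates each miss or misapply at least one Talur change.

heshunurut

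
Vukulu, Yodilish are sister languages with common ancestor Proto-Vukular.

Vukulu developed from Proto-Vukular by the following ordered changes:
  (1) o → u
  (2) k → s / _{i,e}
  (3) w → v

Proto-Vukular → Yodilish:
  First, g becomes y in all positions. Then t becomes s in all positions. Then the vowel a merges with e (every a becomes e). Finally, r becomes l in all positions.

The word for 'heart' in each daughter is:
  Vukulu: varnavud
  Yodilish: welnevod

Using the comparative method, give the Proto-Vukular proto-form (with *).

Position 2: Vukulu has a, Yodilish has e. Vukulu preserves a here (none of its changes turn any other segment into a), so the proto-segment is *a.
Position 5: Vukulu has a, Yodilish has e. Vukulu preserves a here (none of its changes turn any other segment into a), so the proto-segment is *a.
Position 7: Vukulu has u, Yodilish has o. Yodilish preserves o here (none of its changes turn any other segment into o), so the proto-segment is *o.
This points to *warnavod. Verify forward in each daughter:
Vukulu: *warnavod
  warnavod → warnavud   [vowel merger]
  warnavud (rule 2 does not apply)
  warnavud → varnavud   [unconditioned shift]
  giving Vukulu varnavud.
Yodilish: *warnavod
  warnavod (rule 1 does not apply)
  warnavod (rule 2 does not apply)
  warnavod → wernevod   [vowel merger]
  wernevod → welnevod   [unconditioned shift]
  giving Yodilish welnevod.
*warnavod is the unique common source.

*warnavod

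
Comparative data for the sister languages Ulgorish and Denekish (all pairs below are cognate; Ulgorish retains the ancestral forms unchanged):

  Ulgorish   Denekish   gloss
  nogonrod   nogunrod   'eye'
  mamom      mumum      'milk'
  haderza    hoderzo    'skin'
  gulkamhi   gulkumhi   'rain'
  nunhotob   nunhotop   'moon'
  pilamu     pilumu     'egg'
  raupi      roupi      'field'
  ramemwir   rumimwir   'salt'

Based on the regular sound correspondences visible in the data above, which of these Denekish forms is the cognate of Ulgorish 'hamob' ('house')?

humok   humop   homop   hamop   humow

mamom ~ mumum, gulkamhi ~ gulkumhi — Ulgorish a corresponds to Denekish u after a consonant, before a nasal.
nunhotob ~ nunhotop — Ulgorish b corresponds to Denekish p word-finally.
Applying these to Ulgorish 'hamob':
  hamob → humob   (a→u after a consonant, before a nasal)
  humob → humop   (b→p word-finally)
So the Denekish cognate is 'humop'.

humop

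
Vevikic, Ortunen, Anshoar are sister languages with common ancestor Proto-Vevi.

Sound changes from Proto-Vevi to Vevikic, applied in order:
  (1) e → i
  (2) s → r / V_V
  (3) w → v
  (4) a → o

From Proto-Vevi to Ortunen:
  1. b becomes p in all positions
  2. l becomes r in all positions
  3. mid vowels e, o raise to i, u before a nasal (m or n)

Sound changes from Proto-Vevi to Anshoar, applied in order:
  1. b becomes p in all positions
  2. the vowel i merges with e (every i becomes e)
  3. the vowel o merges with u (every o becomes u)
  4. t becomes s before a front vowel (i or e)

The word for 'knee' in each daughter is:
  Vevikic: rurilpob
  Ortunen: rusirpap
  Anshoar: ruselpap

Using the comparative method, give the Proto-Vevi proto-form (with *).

Position 8: Vevikic has b, Ortunen has p, Anshoar has p. Vevikic preserves b here (none of its changes turn any other segment into b), so the proto-segment is *b.
Position 3: Vevikic has r, Ortunen has s, Anshoar has s. Ortunen preserves s here (none of its changes turn any other segment into s), so the proto-segment is *s.
Position 5: Vevikic has l, Ortunen has r, Anshoar has l. Vevikic preserves l here (none of its changes turn any other segment into l), so the proto-segment is *l.
Continuing position by position gives *rusilpab; check it forward:
Vevikic: *rusilpab
  rusilpab (rule 1 does not apply)
  rusilpab → rurilpab   [rhotacism]
  rurilpab (rule 3 does not apply)
  rurilpab → rurilpob   [vowel merger]
  giving Vevikic rurilpob.
Ortunen: start from *rusilpab.
  rule 1 (unconditioned shift): rusilpab → rusilpap
  rule 2 (unconditioned shift): rusilpap → rusirpap
  rule 3: no change — rusirpap
  ⇒ Ortunen rusirpap
Anshoar: *rusilpab
  rusilpab → rusilpap   [unconditioned shift]
  rusilpap → ruselpap   [vowel merger]
  ruselpap (rule 3 does not apply)
  ruselpap (rule 4 does not apply)
  giving Anshoar ruselpap.
Only *rusilpab yields all of Vevikic rurilpob, Ortunen rusirpap, Anshoar ruselpap.

*rusilpab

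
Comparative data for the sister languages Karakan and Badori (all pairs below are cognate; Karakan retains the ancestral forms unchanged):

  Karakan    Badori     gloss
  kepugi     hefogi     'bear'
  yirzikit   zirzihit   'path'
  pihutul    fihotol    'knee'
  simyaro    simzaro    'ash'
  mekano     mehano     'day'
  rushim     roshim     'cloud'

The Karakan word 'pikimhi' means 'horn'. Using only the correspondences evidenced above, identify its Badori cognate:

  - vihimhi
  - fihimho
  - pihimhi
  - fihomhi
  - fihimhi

fihimhi

pihutul ~ fihotol — Karakan p corresponds to Badori f word-initially before a front vowel.
yirzikit ~ zirzihit — Karakan k corresponds to Badori h between vowels (before a front vowel).
Applying these to Karakan 'pikimhi':
  pikimhi → fikimhi   (p→f word-initially before a front vowel)
  fikimhi → fihimhi   (k→h between vowels (before a front vowel))
So the Badori cognate is 'fihimhi'.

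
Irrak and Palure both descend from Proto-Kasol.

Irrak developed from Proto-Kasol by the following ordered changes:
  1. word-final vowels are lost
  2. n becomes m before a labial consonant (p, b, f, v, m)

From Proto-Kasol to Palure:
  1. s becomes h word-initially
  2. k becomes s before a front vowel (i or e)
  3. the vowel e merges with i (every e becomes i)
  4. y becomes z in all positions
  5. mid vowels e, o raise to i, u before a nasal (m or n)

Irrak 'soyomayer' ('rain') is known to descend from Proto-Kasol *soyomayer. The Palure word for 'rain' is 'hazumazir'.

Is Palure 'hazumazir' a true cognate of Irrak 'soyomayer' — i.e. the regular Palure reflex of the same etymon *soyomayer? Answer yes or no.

no

Derive the expected Palure reflex of *soyomayer:
Palure: *soyomayer > hoyomayer > hoyomayir > hozomazir > hozumazir  (by debuccalisation, vowel merger, unconditioned shift, pre-nasal raising)
The regular Palure reflex would be 'hozumazir', but the attested form is 'hazumazir'. The correspondence is irregular, so they are not cognates (the Palure form has a different source).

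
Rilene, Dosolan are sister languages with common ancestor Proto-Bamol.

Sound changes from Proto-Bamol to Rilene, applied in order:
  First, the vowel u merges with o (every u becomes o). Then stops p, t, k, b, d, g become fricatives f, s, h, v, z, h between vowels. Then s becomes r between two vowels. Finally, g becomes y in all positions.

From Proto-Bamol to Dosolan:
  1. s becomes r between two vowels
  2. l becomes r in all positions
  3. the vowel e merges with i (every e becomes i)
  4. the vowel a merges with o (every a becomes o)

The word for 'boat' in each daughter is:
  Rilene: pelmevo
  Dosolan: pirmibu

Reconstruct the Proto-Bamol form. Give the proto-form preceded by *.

Position 7: Rilene has o, Dosolan has u. Dosolan preserves u here (none of its changes turn any other segment into u), so the proto-segment is *u.
Position 3: Rilene has l, Dosolan has r. Rilene preserves l here (none of its changes turn any other segment into l), so the proto-segment is *l.
Position 6: Rilene has v, Dosolan has b. Dosolan preserves b here (none of its changes turn any other segment into b), so the proto-segment is *b.
Verify the candidate proto-form against each daughter:
Rilene: *pelmebu
  pelmebu → pelmebo   [vowel merger]
  pelmebo → pelmevo   [intervocalic lenition]
  pelmevo (rule 3 does not apply)
  pelmevo (rule 4 does not apply)
  giving Rilene pelmevo.
Dosolan: *pelmebu
  pelmebu (rule 1 does not apply)
  pelmebu → permebu   [unconditioned shift]
  permebu → pirmibu   [vowel merger]
  pirmibu (rule 4 does not apply)
  giving Dosolan pirmibu.
*pelmebu is the unique common source.

*pelmebu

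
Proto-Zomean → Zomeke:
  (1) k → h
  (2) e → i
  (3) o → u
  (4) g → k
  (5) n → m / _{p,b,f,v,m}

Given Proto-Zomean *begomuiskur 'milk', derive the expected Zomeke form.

Zomeke: *begomuiskur
  begomuiskur → begomuishur   [unconditioned shift]
  begomuishur → bigomuishur   [vowel merger]
  bigomuishur → bigumuishur   [vowel merger]
  bigumuishur → bikumuishur   [unconditioned shift]
  bikumuishur (rule 5 does not apply)
  giving Zomeke bikumuishur.

bikumuishur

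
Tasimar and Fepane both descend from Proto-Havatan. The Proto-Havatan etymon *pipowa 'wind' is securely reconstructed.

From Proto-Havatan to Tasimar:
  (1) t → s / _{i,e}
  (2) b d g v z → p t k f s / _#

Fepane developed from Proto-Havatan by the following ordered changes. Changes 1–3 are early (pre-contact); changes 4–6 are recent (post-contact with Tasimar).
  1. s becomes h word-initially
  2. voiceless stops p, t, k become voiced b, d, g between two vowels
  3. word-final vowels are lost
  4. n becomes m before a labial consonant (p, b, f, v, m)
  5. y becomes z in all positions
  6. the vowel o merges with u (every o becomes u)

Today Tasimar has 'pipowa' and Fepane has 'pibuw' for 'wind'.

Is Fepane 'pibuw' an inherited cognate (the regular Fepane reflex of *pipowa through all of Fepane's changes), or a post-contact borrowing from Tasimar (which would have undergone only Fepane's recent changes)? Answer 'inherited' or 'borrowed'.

inherited

If inherited, *pipowa would pass through all of Fepane's changes:
Fepane: *pipowa
  pipowa (rule 1 does not apply)
  pipowa → pibowa   [intervocalic voicing]
  pibowa → pibow   [apocope]
  pibow (rule 4 does not apply)
  pibow (rule 5 does not apply)
  pibow → pibuw   [vowel merger]
  giving Fepane pibuw.
If borrowed from Tasimar 'pipowa' after the early changes, it would undergo only the recent ones:
  rule 4 (nasal place assimilation): no change (pipowa)
  rule 5 (unconditioned shift): no change (pipowa)
  rule 6 (vowel merger): pipowa → pipuwa
  ⇒ as a loan: pipuwa
Fepane 'pibuw' matches the inherited outcome exactly, so it is an inherited cognate, not a loan.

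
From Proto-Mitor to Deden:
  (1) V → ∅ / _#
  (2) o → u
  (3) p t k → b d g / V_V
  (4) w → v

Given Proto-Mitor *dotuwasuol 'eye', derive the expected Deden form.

Deden: *dotuwasuol
  dotuwasuol (rule 1 does not apply)
  dotuwasuol → dutuwasuul   [vowel merger]
  dutuwasuul → duduwasuul   [intervocalic voicing]
  duduwasuul → duduvasuul   [unconditioned shift]
  giving Deden duduvasuul.

duduvasuul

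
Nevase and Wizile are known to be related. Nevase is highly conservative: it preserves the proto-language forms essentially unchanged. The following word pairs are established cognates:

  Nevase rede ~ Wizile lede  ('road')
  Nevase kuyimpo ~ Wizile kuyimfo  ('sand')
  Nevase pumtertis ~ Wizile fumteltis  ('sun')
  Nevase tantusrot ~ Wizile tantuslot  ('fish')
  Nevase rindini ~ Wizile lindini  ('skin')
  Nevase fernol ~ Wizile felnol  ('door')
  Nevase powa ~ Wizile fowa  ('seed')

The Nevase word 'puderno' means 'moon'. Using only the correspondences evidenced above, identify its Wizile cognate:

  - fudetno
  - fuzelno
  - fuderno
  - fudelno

pumtertis ~ fumteltis — Nevase p corresponds to Wizile f word-initially before a back vowel.
fernol ~ felnol — Nevase r corresponds to Wizile l after a vowel, before a nasal.
Applying these to Nevase 'puderno':
  puderno → fuderno   (p→f word-initially before a back vowel)
  fuderno → fudelno   (r→l after a vowel, before a nasal)
So the Wizile cognate is 'fudelno'.

fudelno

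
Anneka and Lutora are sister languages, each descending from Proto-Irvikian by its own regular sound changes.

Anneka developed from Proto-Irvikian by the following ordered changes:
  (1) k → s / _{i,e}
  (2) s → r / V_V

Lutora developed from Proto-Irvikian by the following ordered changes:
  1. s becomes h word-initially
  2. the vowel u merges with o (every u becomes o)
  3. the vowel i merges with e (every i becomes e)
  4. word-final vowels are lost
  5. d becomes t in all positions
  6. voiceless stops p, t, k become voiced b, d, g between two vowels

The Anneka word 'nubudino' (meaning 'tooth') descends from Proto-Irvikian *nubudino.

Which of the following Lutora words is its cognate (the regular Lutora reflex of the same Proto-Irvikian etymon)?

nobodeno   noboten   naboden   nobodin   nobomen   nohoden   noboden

noboden

Lutora: *nubudino > nobodino > nobodeno > noboden > noboten > noboden  (by vowel merger, vowel merger, apocope, unconditioned shift, intervocalic voicing)
The other candidates each miss or misapply at least one Lutora change.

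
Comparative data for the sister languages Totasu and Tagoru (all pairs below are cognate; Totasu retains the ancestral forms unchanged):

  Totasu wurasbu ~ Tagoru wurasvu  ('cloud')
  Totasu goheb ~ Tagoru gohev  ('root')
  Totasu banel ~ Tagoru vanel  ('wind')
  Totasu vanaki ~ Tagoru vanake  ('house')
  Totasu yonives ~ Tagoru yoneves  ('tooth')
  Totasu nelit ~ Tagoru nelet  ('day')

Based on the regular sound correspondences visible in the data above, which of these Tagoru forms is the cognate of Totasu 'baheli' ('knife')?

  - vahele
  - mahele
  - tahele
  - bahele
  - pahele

banel ~ vanel — Totasu b corresponds to Tagoru v word-initially before a back vowel.
vanaki ~ vanake — Totasu i corresponds to Tagoru e word-finally.
Applying these to Totasu 'baheli':
  baheli → vaheli   (b→v word-initially before a back vowel)
  vaheli → vahele   (i→e word-finally)
So the Tagoru cognate is 'vahele'.

vahele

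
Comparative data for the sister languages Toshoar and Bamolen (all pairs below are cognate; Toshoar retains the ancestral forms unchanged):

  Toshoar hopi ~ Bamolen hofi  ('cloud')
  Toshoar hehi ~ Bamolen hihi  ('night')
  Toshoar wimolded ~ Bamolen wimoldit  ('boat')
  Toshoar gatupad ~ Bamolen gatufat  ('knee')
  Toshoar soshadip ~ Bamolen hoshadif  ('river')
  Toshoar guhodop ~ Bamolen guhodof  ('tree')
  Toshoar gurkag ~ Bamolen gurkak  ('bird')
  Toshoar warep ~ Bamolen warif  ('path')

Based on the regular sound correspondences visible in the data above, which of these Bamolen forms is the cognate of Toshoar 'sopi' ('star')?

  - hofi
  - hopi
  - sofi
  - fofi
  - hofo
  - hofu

soshadip ~ hoshadif — Toshoar s corresponds to Bamolen h word-initially before a back vowel.
hopi ~ hofi — Toshoar p corresponds to Bamolen f between vowels (before a front vowel).
Applying these to Toshoar 'sopi':
  sopi → hopi   (s→h word-initially before a back vowel)
  hopi → hofi   (p→f between vowels (before a front vowel))
So the Bamolen cognate is 'hofi'.

hofi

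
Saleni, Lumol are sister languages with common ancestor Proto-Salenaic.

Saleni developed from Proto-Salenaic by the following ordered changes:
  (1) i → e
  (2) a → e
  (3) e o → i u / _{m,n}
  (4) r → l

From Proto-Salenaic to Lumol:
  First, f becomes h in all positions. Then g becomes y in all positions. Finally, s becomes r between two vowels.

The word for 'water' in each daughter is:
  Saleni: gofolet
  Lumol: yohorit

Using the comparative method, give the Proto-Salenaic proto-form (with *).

*goforit

Position 5: Saleni has l, Lumol has r. Taking the neighbouring segments as reconstructed: Saleni l could go back to *l or *r; Lumol r could go back to *s or *r — the one source consistent with every daughter is *r.
Position 3: Saleni has f, Lumol has h. Saleni preserves f here (none of its changes turn any other segment into f), so the proto-segment is *f.
This points to *goforit. Verify forward in each daughter:
Saleni: start from *goforit.
  rule 1 (vowel merger): goforit → goforet
  rule 2: no change — goforet
  rule 3: no change — goforet
  rule 4 (unconditioned shift): goforet → gofolet
  ⇒ Saleni gofolet
Lumol: *goforit > gohorit > yohorit  (by unconditioned shift, unconditioned shift)
*goforit is the unique common source.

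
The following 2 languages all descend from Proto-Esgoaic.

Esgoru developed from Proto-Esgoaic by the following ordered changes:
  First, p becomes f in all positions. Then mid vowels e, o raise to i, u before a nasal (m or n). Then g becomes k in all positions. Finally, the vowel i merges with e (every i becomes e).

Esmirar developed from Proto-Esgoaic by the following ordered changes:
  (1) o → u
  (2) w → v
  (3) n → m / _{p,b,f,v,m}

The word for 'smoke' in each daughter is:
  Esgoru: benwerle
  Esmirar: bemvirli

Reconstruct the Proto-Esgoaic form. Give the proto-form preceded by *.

*benwirli

Position 3: Esgoru has n, Esmirar has m. Esgoru preserves n here (none of its changes turn any other segment into n), so the proto-segment is *n.
Position 4: Esgoru has w, Esmirar has v. Esgoru preserves w here (none of its changes turn any other segment into w), so the proto-segment is *w.
Verify the candidate proto-form against each daughter:
Esgoru: *benwirli > binwirli > benwerle  (by pre-nasal raising, vowel merger)
Esmirar: *benwirli > benvirli > bemvirli  (by unconditioned shift, nasal place assimilation)
No other proto-form is consistent with every reflex, so the reconstruction is *benwirli.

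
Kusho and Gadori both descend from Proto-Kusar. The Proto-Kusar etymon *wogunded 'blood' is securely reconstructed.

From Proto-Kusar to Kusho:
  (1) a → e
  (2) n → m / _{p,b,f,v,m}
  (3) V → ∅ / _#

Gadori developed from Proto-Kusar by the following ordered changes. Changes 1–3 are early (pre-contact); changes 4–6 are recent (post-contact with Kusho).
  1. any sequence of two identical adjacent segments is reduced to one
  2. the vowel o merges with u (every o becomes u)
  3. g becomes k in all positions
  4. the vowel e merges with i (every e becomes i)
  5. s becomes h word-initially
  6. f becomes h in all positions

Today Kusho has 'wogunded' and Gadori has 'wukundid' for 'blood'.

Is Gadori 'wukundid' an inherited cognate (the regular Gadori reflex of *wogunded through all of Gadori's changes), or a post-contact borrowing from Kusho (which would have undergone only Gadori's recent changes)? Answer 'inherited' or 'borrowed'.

If inherited, *wogunded would pass through all of Gadori's changes:
Gadori: start from *wogunded.
  rule 1: no change — wogunded
  rule 2 (vowel merger): wogunded → wugunded
  rule 3 (unconditioned shift): wugunded → wukunded
  rule 4 (vowel merger): wukunded → wukundid
  rule 5: no change — wukundid
  rule 6: no change — wukundid
  ⇒ Gadori wukundid
If borrowed from Kusho 'wogunded' after the early changes, it would undergo only the recent ones:
  rule 4 (vowel merger): wogunded → wogundid
  rule 5 (debuccalisation): no change (wogundid)
  rule 6 (unconditioned shift): no change (wogundid)
  ⇒ as a loan: wogundid
Gadori 'wukundid' matches the inherited outcome exactly, so it is an inherited cognate, not a loan.

inherited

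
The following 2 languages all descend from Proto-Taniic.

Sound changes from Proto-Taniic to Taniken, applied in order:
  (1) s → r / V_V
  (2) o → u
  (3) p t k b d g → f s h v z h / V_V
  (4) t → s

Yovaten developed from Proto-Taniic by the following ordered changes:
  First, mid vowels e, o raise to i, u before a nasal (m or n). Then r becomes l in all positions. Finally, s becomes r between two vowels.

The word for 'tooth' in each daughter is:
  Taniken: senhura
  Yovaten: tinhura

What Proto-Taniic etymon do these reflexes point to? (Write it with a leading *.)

*tenhusa

Position 2: Taniken has e, Yovaten has i. Taniken preserves e here (none of its changes turn any other segment into e), so the proto-segment is *e.
Position 6: Taniken has r, Yovaten has r. In Yovaten, r can only continue *s, so the proto-segment is *s.
Position 1: Taniken has s, Yovaten has t. Yovaten preserves t here (none of its changes turn any other segment into t), so the proto-segment is *t.
This points to *tenhusa. Verify forward in each daughter:
Taniken: *tenhusa
  tenhusa → tenhura   [rhotacism]
  tenhura (rule 2 does not apply)
  tenhura (rule 3 does not apply)
  tenhura → senhura   [unconditioned shift]
  giving Taniken senhura.
Yovaten: *tenhusa > tinhusa > tinhura  (by pre-nasal raising, rhotacism)
*tenhusa is the unique common source.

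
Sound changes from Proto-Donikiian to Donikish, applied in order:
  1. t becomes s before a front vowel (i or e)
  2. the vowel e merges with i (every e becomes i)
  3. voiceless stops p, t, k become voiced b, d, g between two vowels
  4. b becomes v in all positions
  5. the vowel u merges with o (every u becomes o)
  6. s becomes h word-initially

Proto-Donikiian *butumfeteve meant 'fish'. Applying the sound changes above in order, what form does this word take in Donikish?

vodomfisivi

Donikish: *butumfeteve
  butumfeteve → butumfeseve   [palatalisation]
  butumfeseve → butumfisivi   [vowel merger]
  butumfisivi → budumfisivi   [intervocalic voicing]
  budumfisivi → vudumfisivi   [unconditioned shift]
  vudumfisivi → vodomfisivi   [vowel merger]
  vodomfisivi (rule 6 does not apply)
  giving Donikish vodomfisivi.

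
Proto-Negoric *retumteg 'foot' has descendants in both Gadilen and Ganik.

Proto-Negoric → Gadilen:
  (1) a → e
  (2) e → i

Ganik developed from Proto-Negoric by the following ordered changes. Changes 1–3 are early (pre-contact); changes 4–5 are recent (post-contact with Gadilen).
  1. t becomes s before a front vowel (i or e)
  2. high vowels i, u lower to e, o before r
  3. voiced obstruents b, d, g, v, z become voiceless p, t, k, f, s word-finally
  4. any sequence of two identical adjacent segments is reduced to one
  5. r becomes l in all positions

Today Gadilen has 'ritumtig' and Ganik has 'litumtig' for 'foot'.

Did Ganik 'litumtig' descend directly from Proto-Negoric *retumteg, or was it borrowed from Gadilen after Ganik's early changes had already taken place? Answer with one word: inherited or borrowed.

borrowed

If inherited, *retumteg would pass through all of Ganik's changes:
Ganik: *retumteg > retumseg > retumsek > letumsek  (by palatalisation, final devoicing, unconditioned shift)
If borrowed from Gadilen 'ritumtig' after the early changes, it would undergo only the recent ones:
  rule 4 (degemination): no change (ritumtig)
  rule 5 (unconditioned shift): ritumtig → litumtig
  ⇒ as a loan: litumtig
Ganik 'litumtig' matches the loan outcome 'litumtig', not the inherited 'letumsek' — it skipped the early Ganik changes, so it was borrowed from Gadilen.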